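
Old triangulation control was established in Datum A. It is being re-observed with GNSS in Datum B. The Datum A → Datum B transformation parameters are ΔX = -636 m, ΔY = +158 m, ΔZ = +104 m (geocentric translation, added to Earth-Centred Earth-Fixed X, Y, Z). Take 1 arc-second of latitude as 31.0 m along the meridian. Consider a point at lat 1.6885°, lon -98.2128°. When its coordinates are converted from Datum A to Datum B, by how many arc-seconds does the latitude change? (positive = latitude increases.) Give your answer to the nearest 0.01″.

Δφ = 3.42″

sin φ = 0.029466, cos φ = 0.999566, sin λ = -0.989744, cos λ = -0.142850.
North component: ΔN = −sin φ cos λ·ΔX − sin φ sin λ·ΔY + cos φ·ΔZ = −(0.029466)(-0.142850)(-636) − (0.029466)(-0.989744)(158) + (0.999566)(104) = 105.89 m.
1° of latitude spans 3600 × 31.00 = 111600 m, so Δφ = 105.89 / 111600 × 3600 = 3.416″.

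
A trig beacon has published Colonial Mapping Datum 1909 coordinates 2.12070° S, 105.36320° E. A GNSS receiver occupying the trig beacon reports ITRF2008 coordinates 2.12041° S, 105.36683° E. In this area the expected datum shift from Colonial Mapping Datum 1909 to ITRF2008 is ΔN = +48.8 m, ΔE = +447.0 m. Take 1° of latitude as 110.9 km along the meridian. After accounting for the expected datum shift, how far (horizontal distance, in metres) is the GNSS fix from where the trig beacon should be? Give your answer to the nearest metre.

Observed coordinate differences: Δφ = +0.00029°, Δλ = +0.00363°.
Converting to metres (1° lat = 110900 m, cos φ = 0.999315): observed ΔN = 32.2 m, observed ΔE = 402.3 m.
Subtracting the expected shift leaves a residual of 32.2 − (48.8) = -16.6 m north and 402.3 − (447.0) = -44.7 m east.
Residual distance = √((-16.6)² + (-44.7)²) = 47.7 m.

48 m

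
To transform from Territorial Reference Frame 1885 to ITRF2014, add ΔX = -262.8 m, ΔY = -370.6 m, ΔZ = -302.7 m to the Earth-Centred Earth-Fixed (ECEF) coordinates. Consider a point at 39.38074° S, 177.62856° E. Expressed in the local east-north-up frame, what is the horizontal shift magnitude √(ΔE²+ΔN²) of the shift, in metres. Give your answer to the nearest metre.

389 m

At φ = -39.38074°, λ = 177.62856°: sin φ = -0.634471, cos φ = 0.772947, sin λ = 0.041378, cos λ = -0.999144.
ΔE = −sin λ·ΔX + cos λ·ΔY = −(0.041378)·(-262.8) + (-0.999144)·(-370.6) = 381.16 m.
ΔN = −sin φ cos λ·ΔX − sin φ sin λ·ΔY + cos φ·ΔZ = −(-0.634471)(-0.999144)(-262.8) − (-0.634471)(0.041378)(-370.6) + (0.772947)(-302.7) = -77.10 m.
Horizontal magnitude = √(ΔE² + ΔN²) = √(381.16² + (-77.10)²) = 388.88 m.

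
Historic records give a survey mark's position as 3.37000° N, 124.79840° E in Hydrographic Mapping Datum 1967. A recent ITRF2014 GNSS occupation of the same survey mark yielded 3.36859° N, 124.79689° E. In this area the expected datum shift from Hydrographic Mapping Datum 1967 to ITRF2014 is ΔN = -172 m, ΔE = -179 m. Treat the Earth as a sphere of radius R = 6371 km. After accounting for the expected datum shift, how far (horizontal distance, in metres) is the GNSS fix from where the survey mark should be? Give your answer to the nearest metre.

Observed coordinate differences: Δφ = -0.00141°, Δλ = -0.00151°.
Converting to metres (1° lat = 111195 m, cos φ = 0.998271): observed ΔN = -156.8 m, observed ΔE = -167.6 m.
Subtracting the expected shift leaves a residual of -156.8 − (-172) = 15.2 m north and -167.6 − (-179) = 11.4 m east.
Residual distance = √(15.2² + 11.4²) = 19.0 m.

19 m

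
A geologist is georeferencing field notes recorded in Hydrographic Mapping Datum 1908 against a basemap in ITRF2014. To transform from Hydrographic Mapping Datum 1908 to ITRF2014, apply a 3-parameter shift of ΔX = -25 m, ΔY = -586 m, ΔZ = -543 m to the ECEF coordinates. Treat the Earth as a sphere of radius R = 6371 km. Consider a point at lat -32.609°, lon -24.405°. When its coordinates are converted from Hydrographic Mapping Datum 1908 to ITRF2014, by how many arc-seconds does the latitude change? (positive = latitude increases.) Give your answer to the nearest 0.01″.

Δφ = -10.98″

sin φ = -0.538903, cos φ = 0.842368, sin λ = -0.413184, cos λ = 0.910648.
North component: ΔN = −sin φ cos λ·ΔX − sin φ sin λ·ΔY + cos φ·ΔZ = −(-0.538903)(0.910648)(-25) − (-0.538903)(-0.413184)(-586) + (0.842368)(-543) = -339.19 m.
1° of latitude spans πR/180 = 111195 m, so Δφ = -339.19 / 111195 × 3600 = -10.982″.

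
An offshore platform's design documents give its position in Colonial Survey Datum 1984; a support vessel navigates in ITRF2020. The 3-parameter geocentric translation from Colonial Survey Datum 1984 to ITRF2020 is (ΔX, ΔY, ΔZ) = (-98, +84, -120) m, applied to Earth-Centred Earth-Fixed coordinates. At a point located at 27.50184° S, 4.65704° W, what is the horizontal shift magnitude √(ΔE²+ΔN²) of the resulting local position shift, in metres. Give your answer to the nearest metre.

172 m

The local east axis at (φ, λ) is (−sin λ, cos λ, 0), so ΔE = −sin(-4.65704°)·(-98) + cos(-4.65704°)·84 = 75.77 m.
The local north axis is (−sin φ cos λ, −sin φ sin λ, cos φ), giving ΔN = -45.105 − 3.149 − 106.440 = -154.69 m.
Horizontal magnitude = √(ΔE² + ΔN²) = √(75.77² + (-154.69)²) = 172.25 m.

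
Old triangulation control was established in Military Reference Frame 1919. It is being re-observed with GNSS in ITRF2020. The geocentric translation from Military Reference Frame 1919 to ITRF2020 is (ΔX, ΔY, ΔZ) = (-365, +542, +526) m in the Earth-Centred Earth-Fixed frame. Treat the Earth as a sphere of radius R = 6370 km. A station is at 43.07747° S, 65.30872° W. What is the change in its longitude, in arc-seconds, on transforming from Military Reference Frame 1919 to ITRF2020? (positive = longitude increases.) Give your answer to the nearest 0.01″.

Δλ = -4.66″

sin φ = -0.682987, cos φ = 0.730431, sin λ = -0.908572, cos λ = 0.417729.
East component: ΔE = −sin λ·ΔX + cos λ·ΔY = −(-0.908572)(-365) + (0.417729)(542) = -105.22 m.
1° of latitude spans πR/180 = 111177 m; at latitude φ, 1° of longitude spans that × cos φ = 81207.5 m, so Δλ = -105.22 / 81207.5 × 3600 = -4.664″.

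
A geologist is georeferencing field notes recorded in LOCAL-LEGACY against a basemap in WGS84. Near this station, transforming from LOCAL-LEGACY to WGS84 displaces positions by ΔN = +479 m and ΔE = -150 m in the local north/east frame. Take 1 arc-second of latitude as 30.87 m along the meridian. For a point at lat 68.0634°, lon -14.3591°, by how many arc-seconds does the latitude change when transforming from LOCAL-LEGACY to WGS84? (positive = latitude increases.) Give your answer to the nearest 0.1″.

Δφ = 15.5″

1″ of latitude = 30.87 m, so Δφ = 479.0 / 30.87 = 15.517″.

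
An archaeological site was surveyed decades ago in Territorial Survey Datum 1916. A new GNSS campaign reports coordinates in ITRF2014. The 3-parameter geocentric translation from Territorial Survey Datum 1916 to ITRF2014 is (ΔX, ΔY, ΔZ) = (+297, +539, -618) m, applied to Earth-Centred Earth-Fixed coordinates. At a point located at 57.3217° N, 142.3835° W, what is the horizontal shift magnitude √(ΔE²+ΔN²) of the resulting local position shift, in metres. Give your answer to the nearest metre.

283 m

At φ = 57.3217°, λ = -142.3835°: sin φ = 0.841715, cos φ = 0.539922, sin λ = -0.610373, cos λ = -0.792114.
ΔE = −sin λ·ΔX + cos λ·ΔY = −(-0.610373)·(297) + (-0.792114)·(539) = -245.67 m.
ΔN = −sin φ cos λ·ΔX − sin φ sin λ·ΔY + cos φ·ΔZ = −(0.841715)(-0.792114)(297) − (0.841715)(-0.610373)(539) + (0.539922)(-618) = 141.27 m.
Horizontal magnitude = √(ΔE² + ΔN²) = √((-245.67)² + 141.27²) = 283.39 m.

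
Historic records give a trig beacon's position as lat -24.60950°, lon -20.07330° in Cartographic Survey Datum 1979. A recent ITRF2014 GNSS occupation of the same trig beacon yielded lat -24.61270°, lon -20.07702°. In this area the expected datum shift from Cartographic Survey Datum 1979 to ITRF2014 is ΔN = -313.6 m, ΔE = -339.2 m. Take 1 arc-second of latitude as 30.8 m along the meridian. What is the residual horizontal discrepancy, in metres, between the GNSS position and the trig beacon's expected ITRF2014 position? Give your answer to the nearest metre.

Observed coordinate differences: Δφ = -0.00320°, Δλ = -0.00372°.
Converting to metres (1° lat = 110880 m, cos φ = 0.909167): observed ΔN = -354.8 m, observed ΔE = -375.0 m.
Subtracting the expected shift leaves a residual of -354.8 − (-313.6) = -41.2 m north and -375.0 − (-339.2) = -35.8 m east.
Residual distance = √((-41.2)² + (-35.8)²) = 54.6 m.

55 m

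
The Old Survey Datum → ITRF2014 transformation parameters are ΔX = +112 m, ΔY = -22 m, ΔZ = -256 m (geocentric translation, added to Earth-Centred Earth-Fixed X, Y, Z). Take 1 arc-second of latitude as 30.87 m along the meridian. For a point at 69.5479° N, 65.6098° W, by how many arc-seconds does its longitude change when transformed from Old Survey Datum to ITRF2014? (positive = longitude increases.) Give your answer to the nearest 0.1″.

Δλ = 8.6″

sin φ = 0.936965, cos φ = 0.349424, sin λ = -0.910754, cos λ = 0.412949.
East component: ΔE = −sin λ·ΔX + cos λ·ΔY = −(-0.910754)(112) + (0.412949)(-22) = 92.92 m.
1° of latitude spans 3600 × 30.87 = 111132 m; at latitude φ, 1° of longitude spans that × cos φ = 38832.2 m, so Δλ = 92.92 / 38832.2 × 3600 = 8.614″.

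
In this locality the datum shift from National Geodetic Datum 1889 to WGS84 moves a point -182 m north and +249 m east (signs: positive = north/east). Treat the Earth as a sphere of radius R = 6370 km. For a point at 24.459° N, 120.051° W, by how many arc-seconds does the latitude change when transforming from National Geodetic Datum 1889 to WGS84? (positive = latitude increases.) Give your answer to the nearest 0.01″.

Δφ = -5.89″

On a sphere of radius R, 1 rad of latitude = R, so Δφ = ΔN / R = -182.0 / 6370000 = -2.8571e-05 rad = -5.893″.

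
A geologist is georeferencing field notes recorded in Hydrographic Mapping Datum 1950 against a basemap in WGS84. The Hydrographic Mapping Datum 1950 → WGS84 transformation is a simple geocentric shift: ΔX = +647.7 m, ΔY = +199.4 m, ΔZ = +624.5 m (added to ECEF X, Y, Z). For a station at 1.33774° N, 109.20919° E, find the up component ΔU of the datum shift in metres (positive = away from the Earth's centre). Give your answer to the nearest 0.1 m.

ΔU = -10.2 m

At φ = 1.33774°, λ = 109.20919°: sin φ = 0.023346, cos φ = 0.999727, sin λ = 0.944324, cos λ = -0.329018.
ΔU = cos φ cos λ·ΔX + cos φ sin λ·ΔY + sin φ·ΔZ = (0.999727)(-0.329018)(647.7) + (0.999727)(0.944324)(199.4) + (0.023346)(624.5) = -10.22 m.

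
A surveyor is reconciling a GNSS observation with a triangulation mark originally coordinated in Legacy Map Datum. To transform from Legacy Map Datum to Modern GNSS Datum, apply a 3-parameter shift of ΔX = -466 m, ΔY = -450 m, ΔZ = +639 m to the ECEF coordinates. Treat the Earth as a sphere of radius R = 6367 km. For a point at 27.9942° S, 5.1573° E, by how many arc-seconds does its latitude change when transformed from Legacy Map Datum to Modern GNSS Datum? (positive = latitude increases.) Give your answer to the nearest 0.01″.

Δφ = 10.61″

sin φ = -0.469382, cos φ = 0.882995, sin λ = 0.089890, cos λ = 0.995952.
North component: ΔN = −sin φ cos λ·ΔX − sin φ sin λ·ΔY + cos φ·ΔZ = −(-0.469382)(0.995952)(-466) − (-0.469382)(0.089890)(-450) + (0.882995)(639) = 327.40 m.
1° of latitude spans πR/180 = 111125 m, so Δφ = 327.40 / 111125 × 3600 = 10.606″.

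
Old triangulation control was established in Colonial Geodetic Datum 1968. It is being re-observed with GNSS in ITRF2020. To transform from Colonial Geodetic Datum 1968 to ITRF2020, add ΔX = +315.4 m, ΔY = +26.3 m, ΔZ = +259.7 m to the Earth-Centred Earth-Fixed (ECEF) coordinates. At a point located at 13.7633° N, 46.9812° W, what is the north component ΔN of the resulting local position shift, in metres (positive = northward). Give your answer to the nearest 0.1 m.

At φ = 13.7633°, λ = -46.9812°: sin φ = 0.237911, cos φ = 0.971287, sin λ = -0.731130, cos λ = 0.682238.
ΔN = −sin φ cos λ·ΔX − sin φ sin λ·ΔY + cos φ·ΔZ = −(0.237911)(0.682238)(315.4) − (0.237911)(-0.731130)(26.3) + (0.971287)(259.7) = 205.62 m.

ΔN = 205.6 m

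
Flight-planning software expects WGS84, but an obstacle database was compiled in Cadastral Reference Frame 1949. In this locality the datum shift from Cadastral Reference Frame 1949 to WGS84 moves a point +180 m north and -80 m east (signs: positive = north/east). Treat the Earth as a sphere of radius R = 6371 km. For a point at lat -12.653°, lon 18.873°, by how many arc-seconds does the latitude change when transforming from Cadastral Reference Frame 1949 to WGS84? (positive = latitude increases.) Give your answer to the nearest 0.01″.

On a sphere of radius R, 1 rad of latitude = R, so Δφ = ΔN / R = 180.0 / 6371000 = 2.8253e-05 rad = 5.828″.

Δφ = 5.83″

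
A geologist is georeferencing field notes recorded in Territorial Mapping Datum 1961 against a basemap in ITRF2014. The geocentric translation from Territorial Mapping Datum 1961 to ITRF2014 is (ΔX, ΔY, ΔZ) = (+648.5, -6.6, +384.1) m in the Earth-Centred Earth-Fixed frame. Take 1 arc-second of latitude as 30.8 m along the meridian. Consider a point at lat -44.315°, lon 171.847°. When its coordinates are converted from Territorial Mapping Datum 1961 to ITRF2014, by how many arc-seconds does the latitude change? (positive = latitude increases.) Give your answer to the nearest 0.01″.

Δφ = -5.66″

sin φ = -0.698603, cos φ = 0.715510, sin λ = 0.141817, cos λ = -0.989893.
North component: ΔN = −sin φ cos λ·ΔX − sin φ sin λ·ΔY + cos φ·ΔZ = −(-0.698603)(-0.989893)(648.5) − (-0.698603)(0.141817)(-6.6) + (0.715510)(384.1) = -174.29 m.
1° of latitude spans 3600 × 30.80 = 110880 m, so Δφ = -174.29 / 110880 × 3600 = -5.659″.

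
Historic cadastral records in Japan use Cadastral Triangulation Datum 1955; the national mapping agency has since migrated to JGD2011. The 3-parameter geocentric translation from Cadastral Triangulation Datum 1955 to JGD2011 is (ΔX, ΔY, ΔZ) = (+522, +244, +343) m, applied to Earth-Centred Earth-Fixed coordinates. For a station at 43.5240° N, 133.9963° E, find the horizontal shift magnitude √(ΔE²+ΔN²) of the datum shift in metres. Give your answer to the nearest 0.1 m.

663.0 m

The local east axis at (φ, λ) is (−sin λ, cos λ, 0), so ΔE = −sin(133.9963°)·522 + cos(133.9963°)·244 = -545.00 m.
The local north axis is (−sin φ cos λ, −sin φ sin λ, cos φ), giving ΔN = 249.699 − 120.880 + 248.704 = 377.52 m.
Horizontal magnitude = √(ΔE² + ΔN²) = √((-545.00)² + 377.52²) = 662.99 m.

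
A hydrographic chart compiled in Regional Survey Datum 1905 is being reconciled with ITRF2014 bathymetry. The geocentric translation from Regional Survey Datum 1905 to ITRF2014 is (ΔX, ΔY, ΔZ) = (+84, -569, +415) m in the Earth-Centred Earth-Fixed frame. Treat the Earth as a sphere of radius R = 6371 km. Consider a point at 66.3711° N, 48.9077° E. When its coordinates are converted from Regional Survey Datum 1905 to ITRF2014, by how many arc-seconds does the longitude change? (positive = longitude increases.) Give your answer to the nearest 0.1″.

sin φ = 0.916161, cos φ = 0.400811, sin λ = 0.753652, cos λ = 0.657274.
East component: ΔE = −sin λ·ΔX + cos λ·ΔY = −(0.753652)(84) + (0.657274)(-569) = -437.30 m.
1° of latitude spans πR/180 = 111195 m; at latitude φ, 1° of longitude spans that × cos φ = 44568.2 m, so Δλ = -437.30 / 44568.2 × 3600 = -35.323″.

Δλ = -35.3″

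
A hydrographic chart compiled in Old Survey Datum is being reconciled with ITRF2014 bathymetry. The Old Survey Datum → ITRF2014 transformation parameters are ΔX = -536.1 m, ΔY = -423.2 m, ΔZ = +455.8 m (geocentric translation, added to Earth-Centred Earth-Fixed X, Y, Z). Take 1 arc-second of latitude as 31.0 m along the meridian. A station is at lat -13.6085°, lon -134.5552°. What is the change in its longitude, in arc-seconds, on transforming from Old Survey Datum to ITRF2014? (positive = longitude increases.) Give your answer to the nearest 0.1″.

sin φ = -0.235286, cos φ = 0.971926, sin λ = -0.712575, cos λ = -0.701596.
East component: ΔE = −sin λ·ΔX + cos λ·ΔY = −(-0.712575)(-536.1) + (-0.701596)(-423.2) = -85.10 m.
1° of latitude spans 3600 × 31.00 = 111600 m; at latitude φ, 1° of longitude spans that × cos φ = 108467.0 m, so Δλ = -85.10 / 108467.0 × 3600 = -2.824″.

Δλ = -2.8″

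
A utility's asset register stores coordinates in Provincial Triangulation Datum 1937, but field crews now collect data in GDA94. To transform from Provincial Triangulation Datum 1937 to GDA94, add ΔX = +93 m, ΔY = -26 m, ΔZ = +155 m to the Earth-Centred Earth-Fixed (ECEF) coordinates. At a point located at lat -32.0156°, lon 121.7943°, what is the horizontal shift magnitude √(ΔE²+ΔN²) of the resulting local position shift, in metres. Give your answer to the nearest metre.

At φ = -32.0156°, λ = 121.7943°: sin φ = -0.530150, cos φ = 0.847904, sin λ = 0.849945, cos λ = -0.526871.
ΔE = −sin λ·ΔX + cos λ·ΔY = −(0.849945)·(93) + (-0.526871)·(-26) = -65.35 m.
ΔN = −sin φ cos λ·ΔX − sin φ sin λ·ΔY + cos φ·ΔZ = −(-0.530150)(-0.526871)(93) − (-0.530150)(0.849945)(-26) + (0.847904)(155) = 93.73 m.
Horizontal magnitude = √(ΔE² + ΔN²) = √((-65.35)² + 93.73²) = 114.26 m.

114 m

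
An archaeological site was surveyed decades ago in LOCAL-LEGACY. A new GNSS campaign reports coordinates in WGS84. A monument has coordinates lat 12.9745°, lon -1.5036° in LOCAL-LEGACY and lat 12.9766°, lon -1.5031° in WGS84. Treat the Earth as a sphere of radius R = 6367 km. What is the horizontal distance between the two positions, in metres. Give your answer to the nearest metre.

Δφ = 12.9766° − 12.9745° = +0.0021°; Δλ = -1.5031° − -1.5036° = +0.0005°.
1° along a meridian = πR/180 = 111125 m.
ΔN = Δφ × 111125 = 233.4 m; ΔE = Δλ × 111125 × cos(12.9745°) = +0.0005 × 111125 × 0.974470 = 54.1 m.
Distance = √(ΔE² + ΔN²) = √(54.1² + 233.4²) = 239.6 m.

240 m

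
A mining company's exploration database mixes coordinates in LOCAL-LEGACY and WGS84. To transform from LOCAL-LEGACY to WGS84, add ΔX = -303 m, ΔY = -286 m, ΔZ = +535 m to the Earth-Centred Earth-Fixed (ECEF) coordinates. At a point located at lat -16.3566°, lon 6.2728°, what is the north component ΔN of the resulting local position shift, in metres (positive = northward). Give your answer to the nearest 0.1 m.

ΔN = 419.7 m

At φ = -16.3566°, λ = 6.2728°: sin φ = -0.281615, cos φ = 0.959528, sin λ = 0.109262, cos λ = 0.994013.
ΔN = −sin φ cos λ·ΔX − sin φ sin λ·ΔY + cos φ·ΔZ = −(-0.281615)(0.994013)(-303) − (-0.281615)(0.109262)(-286) + (0.959528)(535) = 419.73 m.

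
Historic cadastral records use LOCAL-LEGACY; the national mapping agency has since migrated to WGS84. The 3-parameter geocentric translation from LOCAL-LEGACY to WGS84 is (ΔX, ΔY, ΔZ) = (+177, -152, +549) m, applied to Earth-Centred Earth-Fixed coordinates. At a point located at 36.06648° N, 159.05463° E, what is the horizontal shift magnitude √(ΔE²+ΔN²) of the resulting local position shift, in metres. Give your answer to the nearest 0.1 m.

578.5 m

At φ = 36.06648°, λ = 159.05463°: sin φ = 0.588724, cos φ = 0.808334, sin λ = 0.357478, cos λ = -0.933922.
ΔE = −sin λ·ΔX + cos λ·ΔY = −(0.357478)·(177) + (-0.933922)·(-152) = 78.68 m.
ΔN = −sin φ cos λ·ΔX − sin φ sin λ·ΔY + cos φ·ΔZ = −(0.588724)(-0.933922)(177) − (0.588724)(0.357478)(-152) + (0.808334)(549) = 573.08 m.
Horizontal magnitude = √(ΔE² + ΔN²) = √(78.68² + 573.08²) = 578.46 m.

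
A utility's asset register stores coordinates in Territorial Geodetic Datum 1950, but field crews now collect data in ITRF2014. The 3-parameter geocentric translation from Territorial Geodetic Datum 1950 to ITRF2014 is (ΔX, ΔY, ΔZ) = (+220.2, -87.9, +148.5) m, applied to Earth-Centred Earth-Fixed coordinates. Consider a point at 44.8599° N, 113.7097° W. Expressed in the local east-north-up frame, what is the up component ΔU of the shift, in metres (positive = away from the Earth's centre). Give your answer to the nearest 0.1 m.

ΔU = 99.0 m

The local up (radial) axis is (cos φ cos λ, cos φ sin λ, sin φ), giving ΔU = -62.762 + 57.047 + 104.748 = 99.03 m.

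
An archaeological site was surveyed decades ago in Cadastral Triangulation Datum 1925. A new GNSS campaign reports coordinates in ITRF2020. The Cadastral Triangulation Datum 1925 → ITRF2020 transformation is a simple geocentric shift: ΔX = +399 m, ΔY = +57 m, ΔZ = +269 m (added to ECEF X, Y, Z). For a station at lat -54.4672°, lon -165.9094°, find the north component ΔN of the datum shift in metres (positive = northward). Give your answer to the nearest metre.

ΔN = -170 m

The local north axis is (−sin φ cos λ, −sin φ sin λ, cos φ), giving ΔN = -314.930 − 11.293 + 156.334 = -169.89 m.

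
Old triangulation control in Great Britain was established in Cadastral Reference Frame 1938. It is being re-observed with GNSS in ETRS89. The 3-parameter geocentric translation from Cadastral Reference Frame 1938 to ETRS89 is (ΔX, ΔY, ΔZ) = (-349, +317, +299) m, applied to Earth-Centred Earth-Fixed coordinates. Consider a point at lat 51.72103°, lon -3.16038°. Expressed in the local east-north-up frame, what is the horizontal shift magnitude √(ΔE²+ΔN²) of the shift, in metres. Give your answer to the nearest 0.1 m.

The local east axis at (φ, λ) is (−sin λ, cos λ, 0), so ΔE = −sin(-3.16038°)·(-349) + cos(-3.16038°)·317 = 297.28 m.
The local north axis is (−sin φ cos λ, −sin φ sin λ, cos φ), giving ΔN = 273.550 + 13.719 + 185.228 = 472.50 m.
Horizontal magnitude = √(ΔE² + ΔN²) = √(297.28² + 472.50²) = 558.24 m.

558.2 m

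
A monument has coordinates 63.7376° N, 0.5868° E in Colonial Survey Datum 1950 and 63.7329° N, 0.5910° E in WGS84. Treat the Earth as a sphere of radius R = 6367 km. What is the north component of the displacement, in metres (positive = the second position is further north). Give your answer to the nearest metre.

Δφ = 63.7329° − 63.7376° = -0.0047°; Δλ = 0.5910° − 0.5868° = +0.0042°.
1° along a meridian = πR/180 = 111125 m.
ΔN = Δφ × 111125 = -522.3 m; ΔE = Δλ × 111125 × cos(63.7376°) = +0.0042 × 111125 × 0.442483 = 206.5 m.

ΔN = -522 m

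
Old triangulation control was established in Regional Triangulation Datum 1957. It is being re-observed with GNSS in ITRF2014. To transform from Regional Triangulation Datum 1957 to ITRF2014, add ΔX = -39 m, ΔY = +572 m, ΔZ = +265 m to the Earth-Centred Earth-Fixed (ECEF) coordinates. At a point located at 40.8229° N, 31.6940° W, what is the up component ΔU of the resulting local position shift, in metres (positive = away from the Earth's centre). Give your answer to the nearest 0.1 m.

ΔU = -79.3 m

At φ = 40.8229°, λ = -31.6940°: sin φ = 0.653723, cos φ = 0.756734, sin λ = -0.525383, cos λ = 0.850866.
ΔU = cos φ cos λ·ΔX + cos φ sin λ·ΔY + sin φ·ΔZ = (0.756734)(0.850866)(-39) + (0.756734)(-0.525383)(572) + (0.653723)(265) = -79.29 m.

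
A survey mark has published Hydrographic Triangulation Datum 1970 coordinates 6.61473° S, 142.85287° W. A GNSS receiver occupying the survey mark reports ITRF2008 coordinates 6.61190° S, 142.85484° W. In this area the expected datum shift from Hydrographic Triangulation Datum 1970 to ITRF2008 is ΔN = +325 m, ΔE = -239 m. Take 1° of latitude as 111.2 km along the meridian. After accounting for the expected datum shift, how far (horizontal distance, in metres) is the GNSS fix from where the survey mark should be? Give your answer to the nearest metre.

Observed coordinate differences: Δφ = +0.00283°, Δλ = -0.00197°.
Converting to metres (1° lat = 111200 m, cos φ = 0.993343): observed ΔN = 314.7 m, observed ΔE = -217.6 m.
Subtracting the expected shift leaves a residual of 314.7 − (325) = -10.3 m north and -217.6 − (-239) = 21.4 m east.
Residual distance = √((-10.3)² + 21.4²) = 23.7 m.

24 m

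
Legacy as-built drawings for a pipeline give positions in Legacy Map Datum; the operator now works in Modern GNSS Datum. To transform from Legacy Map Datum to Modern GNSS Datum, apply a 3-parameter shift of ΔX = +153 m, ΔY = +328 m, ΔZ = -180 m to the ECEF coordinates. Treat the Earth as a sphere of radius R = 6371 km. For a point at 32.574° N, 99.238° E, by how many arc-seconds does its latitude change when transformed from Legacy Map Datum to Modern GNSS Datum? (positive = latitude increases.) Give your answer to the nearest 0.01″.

sin φ = 0.538388, cos φ = 0.842697, sin λ = 0.987030, cos λ = -0.160536.
North component: ΔN = −sin φ cos λ·ΔX − sin φ sin λ·ΔY + cos φ·ΔZ = −(0.538388)(-0.160536)(153) − (0.538388)(0.987030)(328) + (0.842697)(-180) = -312.76 m.
1° of latitude spans πR/180 = 111195 m, so Δφ = -312.76 / 111195 × 3600 = -10.126″.

Δφ = -10.13″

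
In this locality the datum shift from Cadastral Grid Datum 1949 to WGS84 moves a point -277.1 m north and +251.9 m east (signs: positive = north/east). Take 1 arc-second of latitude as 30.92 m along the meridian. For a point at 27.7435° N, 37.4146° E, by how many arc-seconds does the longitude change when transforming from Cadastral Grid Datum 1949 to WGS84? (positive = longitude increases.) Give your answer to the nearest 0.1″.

At latitude 27.7435°, cos φ = 0.885040.
1″ of longitude at this latitude = 30.92 × cos φ = 27.3655 m, so Δλ = 251.9 / 27.3655 = 9.205″.

Δλ = 9.2″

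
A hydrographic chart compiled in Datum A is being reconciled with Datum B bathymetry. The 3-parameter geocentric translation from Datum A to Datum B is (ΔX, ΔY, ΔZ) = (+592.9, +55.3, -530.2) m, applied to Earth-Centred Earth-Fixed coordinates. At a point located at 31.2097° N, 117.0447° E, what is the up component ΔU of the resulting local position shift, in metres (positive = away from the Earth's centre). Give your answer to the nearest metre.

ΔU = -463 m

The local up (radial) axis is (cos φ cos λ, cos φ sin λ, sin φ), giving ΔU = -230.568 + 42.125 − 274.735 = -463.18 m.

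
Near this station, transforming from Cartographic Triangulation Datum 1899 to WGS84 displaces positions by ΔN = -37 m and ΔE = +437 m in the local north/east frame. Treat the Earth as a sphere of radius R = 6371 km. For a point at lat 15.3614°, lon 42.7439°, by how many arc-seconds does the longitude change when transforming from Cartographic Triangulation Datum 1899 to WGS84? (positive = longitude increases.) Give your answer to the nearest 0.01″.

Δλ = 14.67″

At latitude 15.3614°, cos φ = 0.964274.
One radian of longitude at latitude φ spans R cos φ, so Δλ = ΔE / (R cos φ) = 437.0 / (6371000 × 0.964274) = 7.1133e-05 rad = 14.672″.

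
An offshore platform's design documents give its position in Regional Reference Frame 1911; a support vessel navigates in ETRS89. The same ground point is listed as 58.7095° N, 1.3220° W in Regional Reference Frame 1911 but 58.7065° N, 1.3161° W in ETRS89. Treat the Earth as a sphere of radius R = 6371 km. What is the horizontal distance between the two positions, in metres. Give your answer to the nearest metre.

477 m

Δφ = 58.7065° − 58.7095° = -0.0030°; Δλ = -1.3161° − -1.3220° = +0.0059°.
1° along a meridian = πR/180 = 111195 m.
ΔN = Δφ × 111195 = -333.6 m; ΔE = Δλ × 111195 × cos(58.7095°) = +0.0059 × 111195 × 0.519377 = 340.7 m.
Distance = √(ΔE² + ΔN²) = √(340.7² + (-333.6)²) = 476.8 m.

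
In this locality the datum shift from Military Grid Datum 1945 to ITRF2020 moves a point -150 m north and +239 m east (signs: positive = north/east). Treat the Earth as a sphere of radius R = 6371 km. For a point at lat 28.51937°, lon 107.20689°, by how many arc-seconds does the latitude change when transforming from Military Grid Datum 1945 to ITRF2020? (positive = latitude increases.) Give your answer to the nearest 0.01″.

Δφ = -4.86″

On a sphere of radius R, 1 rad of latitude = R, so Δφ = ΔN / R = -150.0 / 6371000 = -2.3544e-05 rad = -4.856″.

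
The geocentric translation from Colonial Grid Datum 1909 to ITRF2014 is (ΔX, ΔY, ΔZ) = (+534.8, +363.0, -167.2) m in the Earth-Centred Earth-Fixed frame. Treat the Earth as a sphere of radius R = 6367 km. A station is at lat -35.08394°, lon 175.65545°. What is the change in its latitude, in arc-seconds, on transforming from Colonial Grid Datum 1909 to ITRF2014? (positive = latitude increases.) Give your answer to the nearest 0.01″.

Δφ = -13.85″

sin φ = -0.574776, cos φ = 0.818311, sin λ = 0.075754, cos λ = -0.997127.
North component: ΔN = −sin φ cos λ·ΔX − sin φ sin λ·ΔY + cos φ·ΔZ = −(-0.574776)(-0.997127)(534.8) − (-0.574776)(0.075754)(363.0) + (0.818311)(-167.2) = -427.52 m.
1° of latitude spans πR/180 = 111125 m, so Δφ = -427.52 / 111125 × 3600 = -13.850″.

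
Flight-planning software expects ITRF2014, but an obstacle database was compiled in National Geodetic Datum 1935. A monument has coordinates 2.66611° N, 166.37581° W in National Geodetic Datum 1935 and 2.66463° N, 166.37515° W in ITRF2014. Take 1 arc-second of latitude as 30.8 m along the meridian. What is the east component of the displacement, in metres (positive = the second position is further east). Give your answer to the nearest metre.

Δφ = 2.66463° − 2.66611° = -0.00148°; Δλ = -166.37515° − -166.37581° = +0.00066°.
1° of latitude = 3600 × 30.80 = 110880 m.
ΔN = Δφ × 110880 = -164.1 m; ΔE = Δλ × 110880 × cos(2.66611°) = +0.00066 × 110880 × 0.998918 = 73.1 m.

ΔE = 73 m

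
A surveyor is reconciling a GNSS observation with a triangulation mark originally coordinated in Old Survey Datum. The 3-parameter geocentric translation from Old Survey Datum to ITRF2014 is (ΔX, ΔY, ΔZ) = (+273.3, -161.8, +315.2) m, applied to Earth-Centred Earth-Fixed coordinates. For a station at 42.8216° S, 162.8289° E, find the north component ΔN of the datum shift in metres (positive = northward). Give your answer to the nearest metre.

The local north axis is (−sin φ cos λ, −sin φ sin λ, cos φ), giving ΔN = -177.487 − 32.468 + 231.191 = 21.24 m.

ΔN = 21 m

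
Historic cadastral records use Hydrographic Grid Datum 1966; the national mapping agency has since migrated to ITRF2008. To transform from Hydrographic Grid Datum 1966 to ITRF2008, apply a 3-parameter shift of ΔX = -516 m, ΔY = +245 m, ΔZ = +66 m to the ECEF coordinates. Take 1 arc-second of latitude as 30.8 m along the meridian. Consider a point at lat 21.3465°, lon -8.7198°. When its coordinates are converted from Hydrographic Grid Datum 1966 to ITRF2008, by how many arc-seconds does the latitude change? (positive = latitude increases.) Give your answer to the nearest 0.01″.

Δφ = 8.46″

sin φ = 0.364007, cos φ = 0.931396, sin λ = -0.151602, cos λ = 0.988442.
North component: ΔN = −sin φ cos λ·ΔX − sin φ sin λ·ΔY + cos φ·ΔZ = −(0.364007)(0.988442)(-516) − (0.364007)(-0.151602)(245) + (0.931396)(66) = 260.65 m.
1° of latitude spans 3600 × 30.80 = 110880 m, so Δφ = 260.65 / 110880 × 3600 = 8.463″.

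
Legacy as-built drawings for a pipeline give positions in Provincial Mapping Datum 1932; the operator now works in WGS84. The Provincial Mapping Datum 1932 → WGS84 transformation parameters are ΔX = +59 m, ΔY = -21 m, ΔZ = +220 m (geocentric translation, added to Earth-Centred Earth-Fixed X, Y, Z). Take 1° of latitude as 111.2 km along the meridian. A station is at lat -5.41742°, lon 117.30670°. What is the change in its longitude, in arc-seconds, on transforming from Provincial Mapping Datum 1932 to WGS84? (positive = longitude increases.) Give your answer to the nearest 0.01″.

sin φ = -0.094411, cos φ = 0.995533, sin λ = 0.888564, cos λ = -0.458753.
East component: ΔE = −sin λ·ΔX + cos λ·ΔY = −(0.888564)(59) + (-0.458753)(-21) = -42.79 m.
1° of latitude spans 111200 m; at latitude φ, 1° of longitude spans that × cos φ = 110703.3 m, so Δλ = -42.79 / 110703.3 × 3600 = -1.392″.

Δλ = -1.39″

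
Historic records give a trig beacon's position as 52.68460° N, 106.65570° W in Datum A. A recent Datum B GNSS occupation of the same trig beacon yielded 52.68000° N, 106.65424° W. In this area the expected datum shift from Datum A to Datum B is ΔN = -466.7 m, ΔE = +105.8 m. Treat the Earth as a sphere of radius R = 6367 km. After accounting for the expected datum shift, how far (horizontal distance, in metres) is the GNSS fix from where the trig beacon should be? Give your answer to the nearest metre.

Observed coordinate differences: Δφ = -0.00460°, Δλ = +0.00146°.
Converting to metres (1° lat = 111125 m, cos φ = 0.606202): observed ΔN = -511.2 m, observed ΔE = 98.4 m.
Subtracting the expected shift leaves a residual of -511.2 − (-466.7) = -44.5 m north and 98.4 − (105.8) = -7.4 m east.
Residual distance = √((-44.5)² + (-7.4)²) = 45.1 m.

45 m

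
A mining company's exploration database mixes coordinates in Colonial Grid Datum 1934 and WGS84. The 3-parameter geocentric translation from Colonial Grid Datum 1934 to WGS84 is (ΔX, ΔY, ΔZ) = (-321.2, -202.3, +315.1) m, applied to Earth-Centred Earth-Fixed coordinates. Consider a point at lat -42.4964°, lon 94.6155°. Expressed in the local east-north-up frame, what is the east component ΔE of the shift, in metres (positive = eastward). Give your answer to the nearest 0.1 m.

ΔE = 336.4 m

The local east axis at (φ, λ) is (−sin λ, cos λ, 0), so ΔE = −sin(94.6155°)·(-321.2) + cos(94.6155°)·(-202.3) = 336.44 m.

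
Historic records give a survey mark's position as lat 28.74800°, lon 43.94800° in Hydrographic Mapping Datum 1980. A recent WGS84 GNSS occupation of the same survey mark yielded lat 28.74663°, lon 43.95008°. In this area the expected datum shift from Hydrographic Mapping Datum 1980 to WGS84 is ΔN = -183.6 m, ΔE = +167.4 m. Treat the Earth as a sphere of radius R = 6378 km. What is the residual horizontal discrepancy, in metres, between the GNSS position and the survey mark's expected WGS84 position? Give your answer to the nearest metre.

Observed coordinate differences: Δφ = -0.00137°, Δλ = +0.00208°.
Converting to metres (1° lat = 111317 m, cos φ = 0.876744): observed ΔN = -152.5 m, observed ΔE = 203.0 m.
Subtracting the expected shift leaves a residual of -152.5 − (-183.6) = 31.1 m north and 203.0 − (167.4) = 35.6 m east.
Residual distance = √(31.1² + 35.6²) = 47.3 m.

47 m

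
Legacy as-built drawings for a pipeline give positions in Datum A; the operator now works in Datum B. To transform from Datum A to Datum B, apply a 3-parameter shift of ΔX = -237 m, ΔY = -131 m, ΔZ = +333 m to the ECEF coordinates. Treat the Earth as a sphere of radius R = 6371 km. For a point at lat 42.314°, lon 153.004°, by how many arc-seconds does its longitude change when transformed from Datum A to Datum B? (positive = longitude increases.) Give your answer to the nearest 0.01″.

Δλ = 9.82″

sin φ = 0.673193, cos φ = 0.739467, sin λ = 0.453928, cos λ = -0.891038.
East component: ΔE = −sin λ·ΔX + cos λ·ΔY = −(0.453928)(-237) + (-0.891038)(-131) = 224.31 m.
1° of latitude spans πR/180 = 111195 m; at latitude φ, 1° of longitude spans that × cos φ = 82224.9 m, so Δλ = 224.31 / 82224.9 × 3600 = 9.821″.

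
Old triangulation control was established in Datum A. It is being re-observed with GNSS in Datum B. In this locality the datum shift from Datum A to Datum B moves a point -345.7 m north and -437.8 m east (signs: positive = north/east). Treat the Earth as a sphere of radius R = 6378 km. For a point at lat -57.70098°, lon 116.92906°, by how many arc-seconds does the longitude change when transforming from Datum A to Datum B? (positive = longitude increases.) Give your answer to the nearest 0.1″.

At latitude -57.70098°, cos φ = 0.534338.
One radian of longitude at latitude φ spans R cos φ, so Δλ = ΔE / (R cos φ) = -437.8 / (6378000 × 0.534338) = -1.2846e-04 rad = -26.497″.

Δλ = -26.5″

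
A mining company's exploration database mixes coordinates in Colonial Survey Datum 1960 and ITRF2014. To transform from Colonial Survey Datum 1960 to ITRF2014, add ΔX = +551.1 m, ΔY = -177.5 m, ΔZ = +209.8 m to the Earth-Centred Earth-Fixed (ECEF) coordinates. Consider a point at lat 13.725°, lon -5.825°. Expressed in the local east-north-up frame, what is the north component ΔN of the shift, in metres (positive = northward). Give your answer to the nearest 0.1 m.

ΔN = 69.5 m

At φ = 13.725°, λ = -5.825°: sin φ = 0.237262, cos φ = 0.971446, sin λ = -0.101490, cos λ = 0.994837.
ΔN = −sin φ cos λ·ΔX − sin φ sin λ·ΔY + cos φ·ΔZ = −(0.237262)(0.994837)(551.1) − (0.237262)(-0.101490)(-177.5) + (0.971446)(209.8) = 69.46 m.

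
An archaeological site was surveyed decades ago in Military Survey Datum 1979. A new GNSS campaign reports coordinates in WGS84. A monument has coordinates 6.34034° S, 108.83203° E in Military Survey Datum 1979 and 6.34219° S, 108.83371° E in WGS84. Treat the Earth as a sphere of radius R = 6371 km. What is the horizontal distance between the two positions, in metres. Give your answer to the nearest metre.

277 m

Δφ = -6.34219° − -6.34034° = -0.00185°; Δλ = 108.83371° − 108.83203° = +0.00168°.
1° along a meridian = πR/180 = 111195 m.
ΔN = Δφ × 111195 = -205.7 m; ΔE = Δλ × 111195 × cos(-6.34034°) = +0.00168 × 111195 × 0.993883 = 185.7 m.
Distance = √(ΔE² + ΔN²) = √(185.7² + (-205.7)²) = 277.1 m.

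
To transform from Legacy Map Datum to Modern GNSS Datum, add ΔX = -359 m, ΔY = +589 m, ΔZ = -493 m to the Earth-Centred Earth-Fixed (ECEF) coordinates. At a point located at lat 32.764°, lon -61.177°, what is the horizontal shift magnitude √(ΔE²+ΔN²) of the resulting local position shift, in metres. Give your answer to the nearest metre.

At φ = 32.764°, λ = -61.177°: sin φ = 0.541180, cos φ = 0.840907, sin λ = -0.876113, cos λ = 0.482105.
ΔE = −sin λ·ΔX + cos λ·ΔY = −(-0.876113)·(-359) + (0.482105)·(589) = -30.56 m.
ΔN = −sin φ cos λ·ΔX − sin φ sin λ·ΔY + cos φ·ΔZ = −(0.541180)(0.482105)(-359) − (0.541180)(-0.876113)(589) + (0.840907)(-493) = -41.64 m.
Horizontal magnitude = √(ΔE² + ΔN²) = √((-30.56)² + (-41.64)²) = 51.65 m.

52 m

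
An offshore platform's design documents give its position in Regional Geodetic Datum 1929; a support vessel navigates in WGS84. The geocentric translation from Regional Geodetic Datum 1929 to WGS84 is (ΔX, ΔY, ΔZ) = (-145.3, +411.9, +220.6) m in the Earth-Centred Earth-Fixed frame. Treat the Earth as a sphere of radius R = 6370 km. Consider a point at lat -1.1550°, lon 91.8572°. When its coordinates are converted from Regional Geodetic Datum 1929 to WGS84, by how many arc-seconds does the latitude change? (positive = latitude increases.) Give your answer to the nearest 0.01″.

sin φ = -0.020157, cos φ = 0.999797, sin λ = 0.999475, cos λ = -0.032409.
North component: ΔN = −sin φ cos λ·ΔX − sin φ sin λ·ΔY + cos φ·ΔZ = −(-0.020157)(-0.032409)(-145.3) − (-0.020157)(0.999475)(411.9) + (0.999797)(220.6) = 228.95 m.
1° of latitude spans πR/180 = 111177 m, so Δφ = 228.95 / 111177 × 3600 = 7.414″.

Δφ = 7.41″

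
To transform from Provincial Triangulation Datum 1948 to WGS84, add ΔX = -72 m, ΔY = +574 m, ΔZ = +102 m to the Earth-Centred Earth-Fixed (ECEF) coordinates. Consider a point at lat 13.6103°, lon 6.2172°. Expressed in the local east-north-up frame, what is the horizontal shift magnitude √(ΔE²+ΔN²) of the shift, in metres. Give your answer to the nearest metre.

587 m

The local east axis at (φ, λ) is (−sin λ, cos λ, 0), so ΔE = −sin(6.2172°)·(-72) + cos(6.2172°)·574 = 578.42 m.
The local north axis is (−sin φ cos λ, −sin φ sin λ, cos φ), giving ΔN = 16.843 − 14.628 + 99.136 = 101.35 m.
Horizontal magnitude = √(ΔE² + ΔN²) = √(578.42² + 101.35²) = 587.23 m.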